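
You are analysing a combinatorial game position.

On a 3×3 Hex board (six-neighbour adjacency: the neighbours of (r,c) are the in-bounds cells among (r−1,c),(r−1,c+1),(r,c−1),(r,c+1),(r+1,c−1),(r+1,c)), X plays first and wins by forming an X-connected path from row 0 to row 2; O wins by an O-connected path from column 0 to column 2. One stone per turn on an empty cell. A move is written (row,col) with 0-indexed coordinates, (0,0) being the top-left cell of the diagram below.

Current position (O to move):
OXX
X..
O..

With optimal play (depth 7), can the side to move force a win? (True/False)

O winning at [OXX/X../O..]: True

ply 1, O at OXX/X../O.. | (1,1)=-1→OXX/XO./O..; (1,2)=+1→OXX/X.O/O..*; (2,1)=+1→OXX/X../OO.; (2,2)=-1→OXX/X../O.O
ply 2, X at OXX/X.O/O.. | (1,1)=-1→OXX/XXO/O..*; (2,1)=-1→OXX/X.O/OX.; (2,2)=-1→OXX/X.O/O.X
ply 3, O at OXX/XXO/O.. | (2,1)=+1→OXX/XXO/OO.*; (2,2)=-1→OXX/XXO/O.O
ply 4: OXX/XXO/OO. is terminal -1 (X); from OXX/X../O.. depth 7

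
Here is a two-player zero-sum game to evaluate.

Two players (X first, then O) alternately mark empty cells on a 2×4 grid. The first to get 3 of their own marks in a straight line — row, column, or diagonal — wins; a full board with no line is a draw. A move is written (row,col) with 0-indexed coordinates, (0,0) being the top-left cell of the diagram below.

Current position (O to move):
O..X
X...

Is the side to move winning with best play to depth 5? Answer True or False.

O winning at [O..X/X...]: False

ply 1, O at O..X/X... | (0,1)=+0→OO.X/X...*; (0,2)=+0→O.OX/X...; (1,1)=+0→O..X/XO..; (1,2)=+0→O..X/X.O.; (1,3)=+0→O..X/X..O
ply 2, X at OO.X/X... | (0,2)=+0→OOXX/X...*; (1,1)=-1→OO.X/XX..; (1,2)=-1→OO.X/X.X.; (1,3)=-1→OO.X/X..X
ply 3, O at OOXX/X... | (1,1)=+0→OOXX/XO..*; (1,2)=+0→OOXX/X.O.; (1,3)=+0→OOXX/X..O
ply 4, X at OOXX/XO.. | (1,2)=+0→OOXX/XOX.*; (1,3)=+0→OOXX/XO.X
ply 5, O at OOXX/XOX. | (1,3)=+0→OOXX/XOXO*
ply 6: OOXX/XOXO is terminal +0 (X); from O..X/X... depth 5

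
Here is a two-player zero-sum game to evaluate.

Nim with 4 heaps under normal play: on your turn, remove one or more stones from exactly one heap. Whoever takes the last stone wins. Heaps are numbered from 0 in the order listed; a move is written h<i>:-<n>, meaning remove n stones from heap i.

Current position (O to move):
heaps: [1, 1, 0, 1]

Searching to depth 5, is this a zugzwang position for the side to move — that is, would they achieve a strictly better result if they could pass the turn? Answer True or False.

zugzwang((1,1,0,1), O) = False

p1 O@[(1,1,0,1)]: h0:-1[(0,1,0,1)]+1* h1:-1[(1,0,0,1)]+1 h3:-1[(1,1,0,0)]+1
p2 X@[(0,1,0,1)]: h1:-1[(0,0,0,1)]-1* h3:-1[(0,1,0,0)]-1
p3 O@[(0,0,0,1)]: h3:-1[(0,0,0,0)]+1*
p4 X@[(0,0,0,0)] terminal -1; root [(1,1,0,1)] d5
suppose O passes — search the same position with X to move:
pass> p1 X@[(1,1,0,1)]: h0:-1[(0,1,0,1)]+1* h1:-1[(1,0,0,1)]+1 h3:-1[(1,1,0,0)]+1
pass> p2 O@[(0,1,0,1)]: h1:-1[(0,0,0,1)]-1* h3:-1[(0,1,0,0)]-1
pass> p3 X@[(0,0,0,1)]: h3:-1[(0,0,0,0)]+1*
pass> p4 O@[(0,0,0,0)] terminal -1; root [(1,1,0,1)] d5
for O: play +1, pass -1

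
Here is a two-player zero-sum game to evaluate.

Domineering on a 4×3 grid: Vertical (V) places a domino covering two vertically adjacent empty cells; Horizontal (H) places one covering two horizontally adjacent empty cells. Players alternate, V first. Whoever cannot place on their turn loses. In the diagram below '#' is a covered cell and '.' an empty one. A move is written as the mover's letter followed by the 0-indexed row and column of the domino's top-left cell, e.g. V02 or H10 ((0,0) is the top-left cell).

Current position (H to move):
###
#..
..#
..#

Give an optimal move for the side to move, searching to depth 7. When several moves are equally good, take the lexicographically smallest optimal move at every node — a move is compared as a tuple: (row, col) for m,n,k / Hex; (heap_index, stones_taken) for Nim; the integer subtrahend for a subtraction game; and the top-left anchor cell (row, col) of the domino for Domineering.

p1 H@[###/#../..#/..#]: H11[###/###/..#/..#]-1 H20[###/#../###/..#]+1* H30[###/#../..#/###]-1
p2 V@[###/#../###/..#] terminal -1; root [###/#../..#/..#] d7

H's best at [###/#../..#/..#]: H20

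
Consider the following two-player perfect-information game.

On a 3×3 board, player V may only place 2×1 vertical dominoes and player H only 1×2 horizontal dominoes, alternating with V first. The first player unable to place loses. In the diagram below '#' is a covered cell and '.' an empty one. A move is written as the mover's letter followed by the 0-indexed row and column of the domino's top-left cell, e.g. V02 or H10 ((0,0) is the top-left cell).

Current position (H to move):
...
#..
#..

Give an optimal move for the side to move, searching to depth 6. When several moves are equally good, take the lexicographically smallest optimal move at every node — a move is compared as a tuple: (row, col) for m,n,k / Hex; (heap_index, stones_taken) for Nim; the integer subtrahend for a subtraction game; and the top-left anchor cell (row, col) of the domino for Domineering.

H's best at [.../#../#..]: H11

p1 H@[.../#../#..]: H00[##./#../#..]-1 H01[.##/#../#..]-1 H11[.../###/#..]+1* H21[.../#../###]-1
p2 V@[.../###/#..] terminal -1; root [.../#../#..] d6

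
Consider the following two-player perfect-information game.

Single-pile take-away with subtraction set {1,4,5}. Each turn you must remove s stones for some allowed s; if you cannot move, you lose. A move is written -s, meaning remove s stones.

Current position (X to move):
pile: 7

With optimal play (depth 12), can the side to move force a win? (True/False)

ply 1, X at 7 | -1=-1→6; -4=-1→3; -5=+1→2*
ply 2, O at 2 | -1=-1→1*
ply 3, X at 1 | -1=+1→0*
ply 4: 0 is terminal -1 (O); from 7 depth 12

X winning at [7]: True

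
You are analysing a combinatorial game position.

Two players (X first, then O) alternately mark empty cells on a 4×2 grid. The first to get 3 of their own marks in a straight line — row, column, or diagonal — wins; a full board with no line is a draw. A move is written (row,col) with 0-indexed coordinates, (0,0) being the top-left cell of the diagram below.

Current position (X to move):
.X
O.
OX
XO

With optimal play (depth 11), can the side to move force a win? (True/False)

X winning at [.X/O./OX/XO]: True

[.X/O./OX/XO] X move#1: (0,0):+0/XX/O./OX/XO, (1,1):+1/.X/OX/OX/XO*
[.X/OX/OX/XO] end (terminal -1, O#2); searched .X/O./OX/XO to 11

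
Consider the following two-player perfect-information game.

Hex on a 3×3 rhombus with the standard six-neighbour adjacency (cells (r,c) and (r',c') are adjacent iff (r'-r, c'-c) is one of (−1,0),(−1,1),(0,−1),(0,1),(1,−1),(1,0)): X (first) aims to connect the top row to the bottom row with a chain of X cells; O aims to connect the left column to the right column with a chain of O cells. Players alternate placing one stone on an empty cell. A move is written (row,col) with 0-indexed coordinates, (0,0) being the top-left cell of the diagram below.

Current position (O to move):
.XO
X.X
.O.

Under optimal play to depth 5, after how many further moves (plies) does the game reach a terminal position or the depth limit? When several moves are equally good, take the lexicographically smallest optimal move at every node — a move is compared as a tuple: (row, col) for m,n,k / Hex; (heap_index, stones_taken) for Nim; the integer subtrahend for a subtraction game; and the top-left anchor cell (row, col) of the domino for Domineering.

[.XO/X.X/.O.] O move#1: (0,0):-1/OXO/X.X/.O., (1,1):-1/.XO/XOX/.O., (2,0):+1/.XO/X.X/OO.*, (2,2):-1/.XO/X.X/.OO
[.XO/X.X/OO.] X move#2: (0,0):-1/XXO/X.X/OO.*, (1,1):-1/.XO/XXX/OO., (2,2):-1/.XO/X.X/OOX
[XXO/X.X/OO.] O move#3: (1,1):+1/XXO/XOX/OO.*, (2,2):+1/XXO/X.X/OOO
[XXO/XOX/OO.] end (terminal -1, X#4); searched .XO/X.X/.O. to 5

PV length from [.XO/X.X/.O.]: 3 plies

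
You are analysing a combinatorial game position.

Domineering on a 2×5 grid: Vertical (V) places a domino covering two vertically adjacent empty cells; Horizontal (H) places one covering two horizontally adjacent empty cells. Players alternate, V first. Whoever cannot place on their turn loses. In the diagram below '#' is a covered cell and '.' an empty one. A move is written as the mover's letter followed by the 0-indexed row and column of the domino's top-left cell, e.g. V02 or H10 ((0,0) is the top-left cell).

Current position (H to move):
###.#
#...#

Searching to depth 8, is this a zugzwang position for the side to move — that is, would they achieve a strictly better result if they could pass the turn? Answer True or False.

zugzwang(###.#/#...#, H) = False

[###.#/#...#] H move#1: H11:-1/###.#/###.#, H12:+1/###.#/#.###*
[###.#/#.###] end (terminal -1, V#2); searched ###.#/#...# to 8
pass branch (V moves first from the same position):
  | [###.#/#...#] V move#1: V03:-1/#####/#..##*
  | [#####/#..##] H move#2: H11:+1/#####/#####*
  | [#####/#####] end (terminal -1, V#3); searched ###.#/#...# to 8
H moving scores +1; H passing scores +1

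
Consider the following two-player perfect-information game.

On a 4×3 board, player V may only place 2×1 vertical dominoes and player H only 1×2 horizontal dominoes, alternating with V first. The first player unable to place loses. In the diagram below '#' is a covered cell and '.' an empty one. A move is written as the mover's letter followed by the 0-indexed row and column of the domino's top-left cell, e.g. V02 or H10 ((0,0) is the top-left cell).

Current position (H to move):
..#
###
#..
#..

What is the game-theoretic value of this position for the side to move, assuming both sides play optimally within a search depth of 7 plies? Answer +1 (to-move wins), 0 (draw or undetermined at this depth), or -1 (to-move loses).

[..#/###/#../#..] H move#1: H00:-1/###/###/#../#.., H21:+1/..#/###/###/#..*, H31:+1/..#/###/#../###
[..#/###/###/#..] end (terminal -1, V#2); searched ..#/###/#../#.. to 7

value(..#/###/#../#.., H) = +1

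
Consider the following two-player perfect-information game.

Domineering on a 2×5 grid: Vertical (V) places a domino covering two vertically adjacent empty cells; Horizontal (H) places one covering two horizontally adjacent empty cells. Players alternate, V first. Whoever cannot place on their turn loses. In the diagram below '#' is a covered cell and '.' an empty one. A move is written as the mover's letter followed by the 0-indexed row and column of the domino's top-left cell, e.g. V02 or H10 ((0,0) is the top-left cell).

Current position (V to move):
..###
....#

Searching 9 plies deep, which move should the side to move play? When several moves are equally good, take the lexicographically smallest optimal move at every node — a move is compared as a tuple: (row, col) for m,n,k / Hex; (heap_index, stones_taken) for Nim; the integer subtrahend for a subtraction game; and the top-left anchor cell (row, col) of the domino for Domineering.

V's best at [..###/....#]: V01

ply 1, V at ..###/....# | V00=-1→#.###/#...#; V01=+1→.####/.#..#*
ply 2, H at .####/.#..# | H12=-1→.####/.####*
ply 3, V at .####/.#### | V00=+1→#####/#####*
ply 4: #####/##### is terminal -1 (H); from ..###/....# depth 9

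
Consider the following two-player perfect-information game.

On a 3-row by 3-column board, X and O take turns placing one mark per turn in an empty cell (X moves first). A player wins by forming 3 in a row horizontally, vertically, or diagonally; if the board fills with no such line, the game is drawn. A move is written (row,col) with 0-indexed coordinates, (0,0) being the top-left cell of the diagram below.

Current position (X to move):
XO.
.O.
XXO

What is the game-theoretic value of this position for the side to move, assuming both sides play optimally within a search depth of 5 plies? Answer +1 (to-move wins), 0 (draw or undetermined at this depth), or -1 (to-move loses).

value(XO./.O./XXO, X) = +1

p1 X@[XO./.O./XXO]: (0,2)[XOX/.O./XXO]+0 (1,0)[XO./XO./XXO]+1* (1,2)[XO./.OX/XXO]+0
p2 O@[XO./XO./XXO] terminal -1; root [XO./.O./XXO] d5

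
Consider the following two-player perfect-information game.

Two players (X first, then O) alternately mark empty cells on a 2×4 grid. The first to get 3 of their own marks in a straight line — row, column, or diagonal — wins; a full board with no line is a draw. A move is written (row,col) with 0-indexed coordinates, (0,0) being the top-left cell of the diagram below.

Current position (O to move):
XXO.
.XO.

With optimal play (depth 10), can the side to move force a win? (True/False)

[XXO./.XO.] O move#1: (0,3):+0/XXOO/.XO.*, (1,0):+0/XXO./OXO., (1,3):+0/XXO./.XOO
[XXOO/.XO.] X move#2: (1,0):+0/XXOO/XXO.*, (1,3):+0/XXOO/.XOX
[XXOO/XXO.] O move#3: (1,3):+0/XXOO/XXOO*
[XXOO/XXOO] end (terminal +0, X#4); searched XXO./.XO. to 10

O winning at [XXO./.XO.]: False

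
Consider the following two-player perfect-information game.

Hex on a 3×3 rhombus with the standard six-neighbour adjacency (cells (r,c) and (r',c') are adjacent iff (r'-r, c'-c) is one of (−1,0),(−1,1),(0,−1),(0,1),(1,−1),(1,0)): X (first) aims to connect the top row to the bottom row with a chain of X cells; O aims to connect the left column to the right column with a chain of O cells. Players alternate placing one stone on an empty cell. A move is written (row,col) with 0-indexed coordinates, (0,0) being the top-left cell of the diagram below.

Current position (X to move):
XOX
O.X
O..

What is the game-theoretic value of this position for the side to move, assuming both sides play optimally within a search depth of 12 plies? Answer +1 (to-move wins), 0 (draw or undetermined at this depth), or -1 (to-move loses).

p1 X@[XOX/O.X/O..]: (1,1)[XOX/OXX/O..]+1* (2,1)[XOX/O.X/OX.]+1 (2,2)[XOX/O.X/O.X]+1
p2 O@[XOX/OXX/O..]: (2,1)[XOX/OXX/OO.]-1* (2,2)[XOX/OXX/O.O]-1
p3 X@[XOX/OXX/OO.]: (2,2)[XOX/OXX/OOX]+1*
p4 O@[XOX/OXX/OOX] terminal -1; root [XOX/O.X/O..] d12

value(XOX/O.X/O.., X) = +1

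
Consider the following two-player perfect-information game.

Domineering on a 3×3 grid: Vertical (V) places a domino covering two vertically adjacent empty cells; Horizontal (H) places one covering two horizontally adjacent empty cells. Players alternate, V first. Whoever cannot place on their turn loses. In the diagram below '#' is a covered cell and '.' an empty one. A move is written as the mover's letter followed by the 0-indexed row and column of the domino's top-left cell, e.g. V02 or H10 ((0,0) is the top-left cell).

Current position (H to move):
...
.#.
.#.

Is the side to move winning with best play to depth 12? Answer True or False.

H winning at [.../.#./.#.]: False

ply 1, H at .../.#./.#. | H00=-1→##./.#./.#.*; H01=-1→.##/.#./.#.
ply 2, V at ##./.#./.#. | V02=+1→###/.##/.#.*; V10=+1→##./##./##.; V12=+1→##./.##/.##
ply 3: ###/.##/.#. is terminal -1 (H); from .../.#./.#. depth 12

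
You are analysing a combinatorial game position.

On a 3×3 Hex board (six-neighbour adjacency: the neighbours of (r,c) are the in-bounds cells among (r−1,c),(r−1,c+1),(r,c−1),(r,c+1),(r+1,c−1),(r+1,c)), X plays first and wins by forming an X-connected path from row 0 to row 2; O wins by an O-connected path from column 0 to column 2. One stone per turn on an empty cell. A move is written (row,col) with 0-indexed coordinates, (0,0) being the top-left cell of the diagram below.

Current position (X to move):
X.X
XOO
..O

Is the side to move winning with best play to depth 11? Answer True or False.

X winning at [X.X/XOO/..O]: True

[X.X/XOO/..O] X move#1: (0,1):-1/XXX/XOO/..O, (2,0):+1/X.X/XOO/X.O*, (2,1):-1/X.X/XOO/.XO
[X.X/XOO/X.O] end (terminal -1, O#2); searched X.X/XOO/..O to 11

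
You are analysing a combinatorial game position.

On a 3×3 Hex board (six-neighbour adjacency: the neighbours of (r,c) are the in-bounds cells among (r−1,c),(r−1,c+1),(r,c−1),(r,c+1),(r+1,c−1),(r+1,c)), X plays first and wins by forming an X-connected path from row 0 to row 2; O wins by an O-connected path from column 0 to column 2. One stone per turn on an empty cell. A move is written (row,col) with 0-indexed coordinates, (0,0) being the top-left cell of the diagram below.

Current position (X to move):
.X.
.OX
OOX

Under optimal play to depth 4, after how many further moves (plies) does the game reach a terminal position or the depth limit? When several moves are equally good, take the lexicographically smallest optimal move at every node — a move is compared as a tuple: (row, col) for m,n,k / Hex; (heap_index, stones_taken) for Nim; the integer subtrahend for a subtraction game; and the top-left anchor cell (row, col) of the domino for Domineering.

PV length from [.X./.OX/OOX]: 1 ply

ply 1, X at .X./.OX/OOX | (0,0)=-1→XX./.OX/OOX; (0,2)=+1→.XX/.OX/OOX*; (1,0)=-1→.X./XOX/OOX
ply 2: .XX/.OX/OOX is terminal -1 (O); from .X./.OX/OOX depth 4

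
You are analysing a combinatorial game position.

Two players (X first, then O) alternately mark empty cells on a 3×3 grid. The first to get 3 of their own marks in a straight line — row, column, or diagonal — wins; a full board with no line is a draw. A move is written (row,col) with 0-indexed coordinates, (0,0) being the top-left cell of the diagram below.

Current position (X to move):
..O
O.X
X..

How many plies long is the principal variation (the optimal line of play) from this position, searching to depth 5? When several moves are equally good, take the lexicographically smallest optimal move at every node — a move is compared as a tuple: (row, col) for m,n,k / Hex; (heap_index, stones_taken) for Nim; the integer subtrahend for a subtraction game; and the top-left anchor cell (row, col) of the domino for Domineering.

PV length from [..O/O.X/X..]: 5 plies

p1 X@[..O/O.X/X..]: (0,0)[X.O/O.X/X..]+0* (0,1)[.XO/O.X/X..]+0 (1,1)[..O/OXX/X..]+0 (2,1)[..O/O.X/XX.]+0 (2,2)[..O/O.X/X.X]+0
p2 O@[X.O/O.X/X..]: (0,1)[XOO/O.X/X..]-1 (1,1)[X.O/OOX/X..]+0* (2,1)[X.O/O.X/XO.]+0 (2,2)[X.O/O.X/X.O]+0
p3 X@[X.O/OOX/X..]: (0,1)[XXO/OOX/X..]+0* (2,1)[X.O/OOX/XX.]+0 (2,2)[X.O/OOX/X.X]+0
p4 O@[XXO/OOX/X..]: (2,1)[XXO/OOX/XO.]+0* (2,2)[XXO/OOX/X.O]+0
p5 X@[XXO/OOX/XO.]: (2,2)[XXO/OOX/XOX]+0*
p6 O@[XXO/OOX/XOX] terminal +0; root [..O/O.X/X..] d5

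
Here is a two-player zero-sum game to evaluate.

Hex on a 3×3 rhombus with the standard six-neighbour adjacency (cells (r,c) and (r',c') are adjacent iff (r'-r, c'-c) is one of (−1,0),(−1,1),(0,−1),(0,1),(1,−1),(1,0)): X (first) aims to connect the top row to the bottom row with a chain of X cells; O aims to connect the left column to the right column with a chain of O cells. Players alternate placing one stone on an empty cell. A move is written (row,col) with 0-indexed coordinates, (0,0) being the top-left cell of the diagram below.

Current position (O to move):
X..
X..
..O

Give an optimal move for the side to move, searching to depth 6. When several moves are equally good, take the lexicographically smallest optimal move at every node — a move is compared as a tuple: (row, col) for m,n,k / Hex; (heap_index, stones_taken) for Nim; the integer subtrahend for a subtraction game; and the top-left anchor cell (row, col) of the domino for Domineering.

O's best at [X../X../..O]: (2,0)

[X../X../..O] O move#1: (0,1):-1/XO./X../..O, (0,2):-1/X.O/X../..O, (1,1):-1/X../XO./..O, (1,2):-1/X../X.O/..O, (2,0):+1/X../X../O.O*, (2,1):-1/X../X../.OO
[X../X../O.O] X move#2: (0,1):-1/XX./X../O.O*, (0,2):-1/X.X/X../O.O, (1,1):-1/X../XX./O.O, (1,2):-1/X../X.X/O.O, (2,1):-1/X../X../OXO
[XX./X../O.O] O move#3: (0,2):+1/XXO/X../O.O*, (1,1):+1/XX./XO./O.O, (1,2):+1/XX./X.O/O.O, (2,1):+1/XX./X../OOO
[XXO/X../O.O] X move#4: (1,1):-1/XXO/XX./O.O*, (1,2):-1/XXO/X.X/O.O, (2,1):-1/XXO/X../OXO
[XXO/XX./O.O] O move#5: (1,2):-1/XXO/XXO/O.O, (2,1):+1/XXO/XX./OOO*
[XXO/XX./OOO] end (terminal -1, X#6); searched X../X../..O to 6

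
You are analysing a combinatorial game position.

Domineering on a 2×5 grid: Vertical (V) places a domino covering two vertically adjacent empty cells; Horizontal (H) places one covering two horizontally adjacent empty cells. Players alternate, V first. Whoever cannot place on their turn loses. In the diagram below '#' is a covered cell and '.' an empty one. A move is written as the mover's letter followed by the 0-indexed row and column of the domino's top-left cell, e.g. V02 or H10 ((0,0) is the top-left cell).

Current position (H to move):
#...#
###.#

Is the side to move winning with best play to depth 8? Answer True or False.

p1 H@[#...#/###.#]: H01[###.#/###.#]-1 H02[#.###/###.#]+1*
p2 V@[#.###/###.#] terminal -1; root [#...#/###.#] d8

H winning at [#...#/###.#]: True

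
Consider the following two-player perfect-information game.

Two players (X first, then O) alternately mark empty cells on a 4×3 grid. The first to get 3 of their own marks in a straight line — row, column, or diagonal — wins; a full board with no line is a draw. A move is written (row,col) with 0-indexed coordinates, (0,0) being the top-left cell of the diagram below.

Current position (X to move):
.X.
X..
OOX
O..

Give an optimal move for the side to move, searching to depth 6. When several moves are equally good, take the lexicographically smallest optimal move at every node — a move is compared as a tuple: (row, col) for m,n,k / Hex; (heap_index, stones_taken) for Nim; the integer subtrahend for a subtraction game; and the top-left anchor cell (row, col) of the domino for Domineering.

ply 1, X at .X./X../OOX/O.. | (0,0)=-1→XX./X../OOX/O..; (0,2)=-1→.XX/X../OOX/O..; (1,1)=-1→.X./XX./OOX/O..; (1,2)=+1→.X./X.X/OOX/O..*; (3,1)=-1→.X./X../OOX/OX.; (3,2)=-1→.X./X../OOX/O.X
ply 2, O at .X./X.X/OOX/O.. | (0,0)=-1→OX./X.X/OOX/O..*; (0,2)=-1→.XO/X.X/OOX/O..; (1,1)=-1→.X./XOX/OOX/O..; (3,1)=-1→.X./X.X/OOX/OO.; (3,2)=-1→.X./X.X/OOX/O.O
ply 3, X at OX./X.X/OOX/O.. | (0,2)=+1→OXX/X.X/OOX/O..*; (1,1)=+1→OX./XXX/OOX/O..; (3,1)=+1→OX./X.X/OOX/OX.; (3,2)=+1→OX./X.X/OOX/O.X
ply 4: OXX/X.X/OOX/O.. is terminal -1 (O); from .X./X../OOX/O.. depth 6

X's best at [.X./X../OOX/O..]: (1,2)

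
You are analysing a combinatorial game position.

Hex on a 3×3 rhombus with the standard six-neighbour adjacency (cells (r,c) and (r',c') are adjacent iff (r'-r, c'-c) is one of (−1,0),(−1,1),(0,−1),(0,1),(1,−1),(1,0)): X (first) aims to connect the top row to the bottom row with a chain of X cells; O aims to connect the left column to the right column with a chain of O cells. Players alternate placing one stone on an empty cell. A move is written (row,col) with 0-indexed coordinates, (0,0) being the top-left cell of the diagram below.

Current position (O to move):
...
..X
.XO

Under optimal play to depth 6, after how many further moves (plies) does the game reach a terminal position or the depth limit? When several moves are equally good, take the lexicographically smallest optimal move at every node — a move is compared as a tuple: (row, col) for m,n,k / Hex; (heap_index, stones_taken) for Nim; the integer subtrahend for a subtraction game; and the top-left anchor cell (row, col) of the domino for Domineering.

p1 O@[.../..X/.XO]: (0,0)[O../..X/.XO]-1* (0,1)[.O./..X/.XO]-1 (0,2)[..O/..X/.XO]-1 (1,0)[.../O.X/.XO]-1 (1,1)[.../.OX/.XO]-1 (2,0)[.../..X/OXO]-1
p2 X@[O../..X/.XO]: (0,1)[OX./..X/.XO]+1* (0,2)[O.X/..X/.XO]+1 (1,0)[O../X.X/.XO]+1 (1,1)[O../.XX/.XO]+1 (2,0)[O../..X/XXO]+1
p3 O@[OX./..X/.XO]: (0,2)[OXO/..X/.XO]-1* (1,0)[OX./O.X/.XO]-1 (1,1)[OX./.OX/.XO]-1 (2,0)[OX./..X/OXO]-1
p4 X@[OXO/..X/.XO]: (1,0)[OXO/X.X/.XO]+1* (1,1)[OXO/.XX/.XO]+1 (2,0)[OXO/..X/XXO]+1
p5 O@[OXO/X.X/.XO]: (1,1)[OXO/XOX/.XO]-1* (2,0)[OXO/X.X/OXO]-1
p6 X@[OXO/XOX/.XO]: (2,0)[OXO/XOX/XXO]+1*
p7 O@[OXO/XOX/XXO] terminal -1; root [.../..X/.XO] d6

PV length from [.../..X/.XO]: 6 plies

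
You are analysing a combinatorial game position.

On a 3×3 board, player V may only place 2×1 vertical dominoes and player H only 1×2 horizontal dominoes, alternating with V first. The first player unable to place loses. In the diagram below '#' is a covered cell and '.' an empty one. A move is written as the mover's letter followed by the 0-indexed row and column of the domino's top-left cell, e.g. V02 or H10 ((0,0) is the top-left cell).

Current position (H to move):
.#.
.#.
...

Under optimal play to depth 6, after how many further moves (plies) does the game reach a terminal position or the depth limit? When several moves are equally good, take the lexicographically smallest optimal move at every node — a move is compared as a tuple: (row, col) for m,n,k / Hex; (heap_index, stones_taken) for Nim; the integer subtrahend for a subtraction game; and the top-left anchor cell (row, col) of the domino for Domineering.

PV length from [.#./.#./...]: 2 plies

ply 1, H at .#./.#./... | H20=-1→.#./.#./##.*; H21=-1→.#./.#./.##
ply 2, V at .#./.#./##. | V00=+1→##./##./##.*; V02=+1→.##/.##/##.; V12=+1→.#./.##/###
ply 3: ##./##./##. is terminal -1 (H); from .#./.#./... depth 6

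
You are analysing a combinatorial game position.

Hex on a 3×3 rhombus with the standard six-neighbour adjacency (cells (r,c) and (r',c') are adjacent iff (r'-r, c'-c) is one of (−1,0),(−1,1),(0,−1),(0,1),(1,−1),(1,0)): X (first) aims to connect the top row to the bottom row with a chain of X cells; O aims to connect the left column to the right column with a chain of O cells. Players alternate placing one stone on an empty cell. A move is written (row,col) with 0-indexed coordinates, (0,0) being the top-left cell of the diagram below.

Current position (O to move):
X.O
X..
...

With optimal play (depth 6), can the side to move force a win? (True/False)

O winning at [X.O/X../...]: True

ply 1, O at X.O/X../... | (0,1)=-1→XOO/X../...; (1,1)=-1→X.O/XO./...; (1,2)=-1→X.O/X.O/...; (2,0)=+1→X.O/X../O..*; (2,1)=-1→X.O/X../.O.; (2,2)=-1→X.O/X../..O
ply 2, X at X.O/X../O.. | (0,1)=-1→XXO/X../O..*; (1,1)=-1→X.O/XX./O..; (1,2)=-1→X.O/X.X/O..; (2,1)=-1→X.O/X../OX.; (2,2)=-1→X.O/X../O.X
ply 3, O at XXO/X../O.. | (1,1)=+1→XXO/XO./O..*; (1,2)=+1→XXO/X.O/O..; (2,1)=+1→XXO/X../OO.; (2,2)=+1→XXO/X../O.O
ply 4: XXO/XO./O.. is terminal -1 (X); from X.O/X../... depth 6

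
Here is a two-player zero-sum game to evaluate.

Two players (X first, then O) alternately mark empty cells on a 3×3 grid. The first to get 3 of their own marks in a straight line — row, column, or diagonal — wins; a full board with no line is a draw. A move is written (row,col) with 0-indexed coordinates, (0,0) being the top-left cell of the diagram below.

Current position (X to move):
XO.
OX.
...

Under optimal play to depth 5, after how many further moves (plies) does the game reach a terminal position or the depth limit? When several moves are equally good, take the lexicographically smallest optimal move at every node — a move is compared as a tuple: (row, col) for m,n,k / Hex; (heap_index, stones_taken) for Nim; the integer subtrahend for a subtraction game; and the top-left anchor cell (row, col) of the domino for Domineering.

ply 1, X at XO./OX./... | (0,2)=+1→XOX/OX./...*; (1,2)=+0→XO./OXX/...; (2,0)=+1→XO./OX./X..; (2,1)=+0→XO./OX./.X.; (2,2)=+1→XO./OX./..X
ply 2, O at XOX/OX./... | (1,2)=-1→XOX/OXO/...*; (2,0)=-1→XOX/OX./O..; (2,1)=-1→XOX/OX./.O.; (2,2)=-1→XOX/OX./..O
ply 3, X at XOX/OXO/... | (2,0)=+1→XOX/OXO/X..*; (2,1)=+1→XOX/OXO/.X.; (2,2)=+1→XOX/OXO/..X
ply 4: XOX/OXO/X.. is terminal -1 (O); from XO./OX./... depth 5

PV length from [XO./OX./...]: 3 plies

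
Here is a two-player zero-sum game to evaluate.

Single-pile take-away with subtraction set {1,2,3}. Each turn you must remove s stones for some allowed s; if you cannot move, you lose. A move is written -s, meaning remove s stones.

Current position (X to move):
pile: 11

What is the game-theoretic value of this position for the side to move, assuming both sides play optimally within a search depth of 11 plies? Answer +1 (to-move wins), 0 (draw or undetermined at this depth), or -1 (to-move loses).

p1 X@[11]: -1[10]-1 -2[9]-1 -3[8]+1*
p2 O@[8]: -1[7]-1* -2[6]-1 -3[5]-1
p3 X@[7]: -1[6]-1 -2[5]-1 -3[4]+1*
p4 O@[4]: -1[3]-1* -2[2]-1 -3[1]-1
p5 X@[3]: -1[2]-1 -2[1]-1 -3[0]+1*
p6 O@[0] terminal -1; root [11] d11

value(11, X) = +1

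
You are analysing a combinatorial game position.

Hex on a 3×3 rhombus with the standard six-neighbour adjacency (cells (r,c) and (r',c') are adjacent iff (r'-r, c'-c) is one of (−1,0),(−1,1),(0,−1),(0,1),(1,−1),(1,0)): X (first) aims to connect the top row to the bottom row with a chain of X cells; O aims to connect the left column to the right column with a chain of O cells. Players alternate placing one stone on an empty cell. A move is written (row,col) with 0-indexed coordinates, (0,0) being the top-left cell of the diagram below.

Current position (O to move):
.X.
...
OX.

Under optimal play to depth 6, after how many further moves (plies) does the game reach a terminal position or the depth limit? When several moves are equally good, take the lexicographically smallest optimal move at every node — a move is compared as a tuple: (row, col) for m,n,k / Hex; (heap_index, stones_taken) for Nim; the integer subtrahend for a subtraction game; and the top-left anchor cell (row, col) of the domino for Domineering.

PV length from [.X./.../OX.]: 3 plies

[.X./.../OX.] O move#1: (0,0):-1/OX./.../OX., (0,2):-1/.XO/.../OX., (1,0):-1/.X./O../OX., (1,1):+1/.X./.O./OX.*, (1,2):-1/.X./..O/OX., (2,2):-1/.X./.../OXO
[.X./.O./OX.] X move#2: (0,0):-1/XX./.O./OX.*, (0,2):-1/.XX/.O./OX., (1,0):-1/.X./XO./OX., (1,2):-1/.X./.OX/OX., (2,2):-1/.X./.O./OXX
[XX./.O./OX.] O move#3: (0,2):+1/XXO/.O./OX.*, (1,0):+1/XX./OO./OX., (1,2):+1/XX./.OO/OX., (2,2):+1/XX./.O./OXO
[XXO/.O./OX.] end (terminal -1, X#4); searched .X./.../OX. to 6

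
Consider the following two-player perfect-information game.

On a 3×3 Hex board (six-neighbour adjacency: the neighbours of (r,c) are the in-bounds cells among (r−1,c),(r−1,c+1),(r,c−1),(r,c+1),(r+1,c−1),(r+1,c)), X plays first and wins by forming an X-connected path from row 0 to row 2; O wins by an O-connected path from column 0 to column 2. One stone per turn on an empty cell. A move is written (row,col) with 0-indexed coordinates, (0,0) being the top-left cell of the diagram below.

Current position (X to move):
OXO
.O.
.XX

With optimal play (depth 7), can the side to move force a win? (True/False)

X winning at [OXO/.O./.XX]: False

[OXO/.O./.XX] X move#1: (1,0):-1/OXO/XO./.XX*, (1,2):-1/OXO/.OX/.XX, (2,0):-1/OXO/.O./XXX
[OXO/XO./.XX] O move#2: (1,2):-1/OXO/XOO/.XX, (2,0):+1/OXO/XO./OXX*
[OXO/XO./OXX] end (terminal -1, X#3); searched OXO/.O./.XX to 7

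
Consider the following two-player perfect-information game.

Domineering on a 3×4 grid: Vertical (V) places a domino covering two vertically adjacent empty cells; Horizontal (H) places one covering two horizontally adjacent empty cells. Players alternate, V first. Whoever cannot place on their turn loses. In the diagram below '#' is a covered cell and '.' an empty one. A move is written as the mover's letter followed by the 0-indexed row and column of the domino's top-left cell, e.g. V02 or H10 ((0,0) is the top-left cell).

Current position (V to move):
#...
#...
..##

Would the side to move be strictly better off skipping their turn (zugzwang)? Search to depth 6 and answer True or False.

zugzwang(#.../#.../..##, V) = False

p1 V@[#.../#.../..##]: V01[##../##../..##]-1 V02[#.#./#.#./..##]+1* V03[#..#/#..#/..##]-1 V11[#.../##../.###]-1
p2 H@[#.#./#.#./..##]: H20[#.#./#.#./####]-1*
p3 V@[#.#./#.#./####]: V01[###./###./####]+1* V03[#.##/#.##/####]+1
p4 H@[###./###./####] terminal -1; root [#.../#.../..##] d6
if V skipped the turn, H would face:
~ p1 H@[#.../#.../..##]: H01[###./#.../..##]+1* H02[#.##/#.../..##]+1 H11[#.../###./..##]+1 H12[#.../#.##/..##]+1 H20[#.../#.../####]-1
~ p2 V@[###./#.../..##]: V03[####/#..#/..##]-1* V11[###./##../.###]-1
~ p3 H@[####/#..#/..##]: H11[####/####/..##]+1* H20[####/#..#/####]+1
~ p4 V@[####/####/..##] terminal -1; root [#.../#.../..##] d6
compare (V): move=+1 vs pass=-1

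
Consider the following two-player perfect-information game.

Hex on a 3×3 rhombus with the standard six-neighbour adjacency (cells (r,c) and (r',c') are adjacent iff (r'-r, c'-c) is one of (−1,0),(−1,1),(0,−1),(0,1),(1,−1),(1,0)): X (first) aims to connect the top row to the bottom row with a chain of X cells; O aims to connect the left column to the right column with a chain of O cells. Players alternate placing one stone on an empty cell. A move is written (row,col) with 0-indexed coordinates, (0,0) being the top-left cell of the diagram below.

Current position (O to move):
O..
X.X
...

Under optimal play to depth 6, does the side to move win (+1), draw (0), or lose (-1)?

p1 O@[O../X.X/...]: (0,1)[OO./X.X/...]-1* (0,2)[O.O/X.X/...]-1 (1,1)[O../XOX/...]-1 (2,0)[O../X.X/O..]-1 (2,1)[O../X.X/.O.]-1 (2,2)[O../X.X/..O]-1
p2 X@[OO./X.X/...]: (0,2)[OOX/X.X/...]+1* (1,1)[OO./XXX/...]-1 (2,0)[OO./X.X/X..]-1 (2,1)[OO./X.X/.X.]-1 (2,2)[OO./X.X/..X]-1
p3 O@[OOX/X.X/...]: (1,1)[OOX/XOX/...]-1* (2,0)[OOX/X.X/O..]-1 (2,1)[OOX/X.X/.O.]-1 (2,2)[OOX/X.X/..O]-1
p4 X@[OOX/XOX/...]: (2,0)[OOX/XOX/X..]+1* (2,1)[OOX/XOX/.X.]+1 (2,2)[OOX/XOX/..X]+1
p5 O@[OOX/XOX/X..]: (2,1)[OOX/XOX/XO.]-1* (2,2)[OOX/XOX/X.O]-1
p6 X@[OOX/XOX/XO.]: (2,2)[OOX/XOX/XOX]+1*
p7 O@[OOX/XOX/XOX] terminal -1; root [O../X.X/...] d6

value(O../X.X/..., O) = -1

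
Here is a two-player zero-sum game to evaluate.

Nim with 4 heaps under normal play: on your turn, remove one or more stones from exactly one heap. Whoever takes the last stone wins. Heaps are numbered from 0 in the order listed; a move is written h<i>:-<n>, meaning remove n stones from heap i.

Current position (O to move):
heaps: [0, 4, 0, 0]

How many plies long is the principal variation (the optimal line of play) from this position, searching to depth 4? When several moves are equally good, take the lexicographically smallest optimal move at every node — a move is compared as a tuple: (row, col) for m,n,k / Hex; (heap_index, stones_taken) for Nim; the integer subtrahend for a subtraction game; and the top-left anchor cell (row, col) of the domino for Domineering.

PV length from [(0,4,0,0)]: 1 ply

[(0,4,0,0)] O move#1: h1:-1:-1/(0,3,0,0), h1:-2:-1/(0,2,0,0), h1:-3:-1/(0,1,0,0), h1:-4:+1/(0,0,0,0)*
[(0,0,0,0)] end (terminal -1, X#2); searched (0,4,0,0) to 4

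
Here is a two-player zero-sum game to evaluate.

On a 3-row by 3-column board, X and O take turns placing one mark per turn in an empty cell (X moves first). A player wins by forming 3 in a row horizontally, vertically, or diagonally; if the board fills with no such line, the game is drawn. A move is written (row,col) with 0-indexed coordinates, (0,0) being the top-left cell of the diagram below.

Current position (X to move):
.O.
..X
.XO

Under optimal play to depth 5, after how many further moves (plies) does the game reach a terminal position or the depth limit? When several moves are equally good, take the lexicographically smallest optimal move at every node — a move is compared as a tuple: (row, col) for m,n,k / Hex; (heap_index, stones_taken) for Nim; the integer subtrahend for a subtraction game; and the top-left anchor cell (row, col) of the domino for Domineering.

[.O./..X/.XO] X move#1: (0,0):+0/XO./..X/.XO*, (0,2):+0/.OX/..X/.XO, (1,0):+0/.O./X.X/.XO, (1,1):+0/.O./.XX/.XO, (2,0):-1/.O./..X/XXO
[XO./..X/.XO] O move#2: (0,2):-1/XOO/..X/.XO, (1,0):+0/XO./O.X/.XO*, (1,1):+0/XO./.OX/.XO, (2,0):+0/XO./..X/OXO
[XO./O.X/.XO] X move#3: (0,2):+0/XOX/O.X/.XO*, (1,1):+0/XO./OXX/.XO, (2,0):+0/XO./O.X/XXO
[XOX/O.X/.XO] O move#4: (1,1):+0/XOX/OOX/.XO*, (2,0):+0/XOX/O.X/OXO
[XOX/OOX/.XO] X move#5: (2,0):+0/XOX/OOX/XXO*
[XOX/OOX/XXO] end (terminal +0, O#6); searched .O./..X/.XO to 5

PV length from [.O./..X/.XO]: 5 plies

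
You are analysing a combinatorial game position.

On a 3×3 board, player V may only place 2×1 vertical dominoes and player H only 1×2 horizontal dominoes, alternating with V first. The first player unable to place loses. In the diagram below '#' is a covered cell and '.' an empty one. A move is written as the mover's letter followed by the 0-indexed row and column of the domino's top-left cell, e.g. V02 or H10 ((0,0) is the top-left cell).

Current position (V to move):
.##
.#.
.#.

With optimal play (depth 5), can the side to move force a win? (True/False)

V winning at [.##/.#./.#.]: True

ply 1, V at .##/.#./.#. | V00=+1→###/##./.#.*; V10=+1→.##/##./##.; V12=+1→.##/.##/.##
ply 2: ###/##./.#. is terminal -1 (H); from .##/.#./.#. depth 5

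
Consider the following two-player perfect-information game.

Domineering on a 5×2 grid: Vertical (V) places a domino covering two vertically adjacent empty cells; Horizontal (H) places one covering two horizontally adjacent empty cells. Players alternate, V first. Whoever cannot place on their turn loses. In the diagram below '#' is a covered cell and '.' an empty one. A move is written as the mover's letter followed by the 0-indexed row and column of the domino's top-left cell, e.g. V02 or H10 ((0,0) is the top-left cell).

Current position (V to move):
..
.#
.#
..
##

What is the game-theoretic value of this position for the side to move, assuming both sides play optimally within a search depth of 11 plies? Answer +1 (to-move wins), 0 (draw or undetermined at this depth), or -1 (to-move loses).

value(../.#/.#/../##, V) = -1

[../.#/.#/../##] V move#1: V00:-1/#./##/.#/../##*, V10:-1/../##/##/../##, V20:-1/../.#/##/#./##
[#./##/.#/../##] H move#2: H30:+1/#./##/.#/##/##*
[#./##/.#/##/##] end (terminal -1, V#3); searched ../.#/.#/../## to 11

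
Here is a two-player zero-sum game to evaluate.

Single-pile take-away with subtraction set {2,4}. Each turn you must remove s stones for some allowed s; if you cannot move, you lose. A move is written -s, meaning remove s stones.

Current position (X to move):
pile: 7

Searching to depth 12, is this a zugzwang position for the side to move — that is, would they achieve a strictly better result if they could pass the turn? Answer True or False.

ply 1, X at 7 | -2=-1→5*; -4=-1→3
ply 2, O at 5 | -2=-1→3; -4=+1→1*
ply 3: 1 is terminal -1 (X); from 7 depth 12
suppose X passes — search the same position with O to move:
pass> ply 1, O at 7 | -2=-1→5*; -4=-1→3
pass> ply 2, X at 5 | -2=-1→3; -4=+1→1*
pass> ply 3: 1 is terminal -1 (O); from 7 depth 12
for X: play -1, pass +1

zugzwang(7, X) = True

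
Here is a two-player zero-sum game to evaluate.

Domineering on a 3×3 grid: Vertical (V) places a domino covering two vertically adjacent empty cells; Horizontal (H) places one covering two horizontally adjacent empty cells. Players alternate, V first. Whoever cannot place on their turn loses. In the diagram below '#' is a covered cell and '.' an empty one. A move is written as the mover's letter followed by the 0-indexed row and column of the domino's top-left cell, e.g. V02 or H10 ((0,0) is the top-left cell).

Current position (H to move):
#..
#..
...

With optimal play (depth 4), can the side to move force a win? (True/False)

H winning at [#../#../...]: True

p1 H@[#../#../...]: H01[###/#../...]-1 H11[#../###/...]+1* H20[#../#../##.]-1 H21[#../#../.##]-1
p2 V@[#../###/...] terminal -1; root [#../#../...] d4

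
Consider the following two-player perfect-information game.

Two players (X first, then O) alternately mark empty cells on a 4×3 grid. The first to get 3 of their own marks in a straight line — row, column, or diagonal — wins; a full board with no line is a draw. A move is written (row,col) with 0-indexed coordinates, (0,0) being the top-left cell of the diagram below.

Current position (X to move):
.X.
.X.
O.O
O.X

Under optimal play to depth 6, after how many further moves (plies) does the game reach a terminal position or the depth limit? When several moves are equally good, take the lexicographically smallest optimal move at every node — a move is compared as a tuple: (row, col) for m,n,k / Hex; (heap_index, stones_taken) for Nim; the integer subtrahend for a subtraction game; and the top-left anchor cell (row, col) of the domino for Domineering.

PV length from [.X./.X./O.O/O.X]: 1 ply

ply 1, X at .X./.X./O.O/O.X | (0,0)=-1→XX./.X./O.O/O.X; (0,2)=-1→.XX/.X./O.O/O.X; (1,0)=-1→.X./XX./O.O/O.X; (1,2)=-1→.X./.XX/O.O/O.X; (2,1)=+1→.X./.X./OXO/O.X*; (3,1)=-1→.X./.X./O.O/OXX
ply 2: .X./.X./OXO/O.X is terminal -1 (O); from .X./.X./O.O/O.X depth 6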